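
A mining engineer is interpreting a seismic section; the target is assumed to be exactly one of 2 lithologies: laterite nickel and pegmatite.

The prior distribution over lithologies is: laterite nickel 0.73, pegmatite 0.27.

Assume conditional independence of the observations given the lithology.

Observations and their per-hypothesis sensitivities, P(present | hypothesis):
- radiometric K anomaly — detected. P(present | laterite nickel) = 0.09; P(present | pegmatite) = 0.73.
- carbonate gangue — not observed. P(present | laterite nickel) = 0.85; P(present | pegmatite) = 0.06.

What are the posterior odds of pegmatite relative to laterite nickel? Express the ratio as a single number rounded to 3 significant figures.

18.8

Posterior odds equal prior odds times the likelihood ratio; only the two competing hypotheses matter (using 1 − P(present | H) for each absent observation).
  pegmatite: 0.27 × 0.73 × (1 − 0.06) = 0.18527
  laterite nickel: 0.73 × 0.09 × (1 − 0.85) = 0.009855
Posterior odds = 0.18527 / 0.009855 ≈ 18.8.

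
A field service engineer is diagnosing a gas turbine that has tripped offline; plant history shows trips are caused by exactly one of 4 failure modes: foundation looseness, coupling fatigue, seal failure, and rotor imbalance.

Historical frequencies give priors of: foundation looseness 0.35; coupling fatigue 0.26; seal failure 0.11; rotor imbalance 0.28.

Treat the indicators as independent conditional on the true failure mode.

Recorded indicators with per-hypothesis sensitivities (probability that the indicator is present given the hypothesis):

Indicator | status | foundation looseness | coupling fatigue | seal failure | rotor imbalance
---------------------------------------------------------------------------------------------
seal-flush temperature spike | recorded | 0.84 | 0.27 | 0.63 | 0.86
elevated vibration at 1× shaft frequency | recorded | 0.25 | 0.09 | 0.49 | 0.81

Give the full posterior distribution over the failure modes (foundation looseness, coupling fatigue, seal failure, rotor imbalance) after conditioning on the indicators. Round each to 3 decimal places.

0.238, 0.020, 0.110, 0.632

For each hypothesis, the unnormalized posterior weight is prior × product of the indicator likelihoods:
  foundation looseness: 0.35 × 0.84 × 0.25 = 0.0735
  coupling fatigue: 0.26 × 0.27 × 0.09 = 0.006318
  seal failure: 0.11 × 0.63 × 0.49 = 0.033957
  rotor imbalance: 0.28 × 0.86 × 0.81 = 0.19505
Marginal likelihood of the evidence = 0.30882.
P(foundation looseness | evidence) = 0.0735 / 0.30882 ≈ 0.238
P(coupling fatigue | evidence) = 0.006318 / 0.30882 ≈ 0.020
P(seal failure | evidence) = 0.033957 / 0.30882 ≈ 0.110
P(rotor imbalance | evidence) = 0.19505 / 0.30882 ≈ 0.632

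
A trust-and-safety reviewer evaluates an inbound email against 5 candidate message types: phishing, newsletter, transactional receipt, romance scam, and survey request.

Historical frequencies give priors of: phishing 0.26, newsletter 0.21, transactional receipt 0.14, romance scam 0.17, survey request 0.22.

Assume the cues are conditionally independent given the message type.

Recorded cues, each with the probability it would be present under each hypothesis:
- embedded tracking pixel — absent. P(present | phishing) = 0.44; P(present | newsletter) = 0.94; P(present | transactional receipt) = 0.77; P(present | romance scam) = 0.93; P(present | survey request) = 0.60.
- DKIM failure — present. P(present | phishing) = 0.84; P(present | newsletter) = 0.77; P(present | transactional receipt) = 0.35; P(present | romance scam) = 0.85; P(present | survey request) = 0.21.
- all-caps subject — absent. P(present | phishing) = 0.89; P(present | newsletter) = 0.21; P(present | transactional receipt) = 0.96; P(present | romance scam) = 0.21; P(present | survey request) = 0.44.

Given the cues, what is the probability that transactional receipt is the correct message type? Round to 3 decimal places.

Multiply each prior by the joint likelihood of the cue pattern (using 1 − P(present | H) for each absent cue):
  phishing: 0.26 × (1 − 0.44) × 0.84 × (1 − 0.89) = 0.013453
  newsletter: 0.21 × (1 − 0.94) × 0.77 × (1 − 0.21) = 0.0076646
  transactional receipt: 0.14 × (1 − 0.77) × 0.35 × (1 − 0.96) = 0.0004508
  romance scam: 0.17 × (1 − 0.93) × 0.85 × (1 − 0.21) = 0.0079908
  survey request: 0.22 × (1 − 0.60) × 0.21 × (1 − 0.44) = 0.010349
Normalizing constant Z = 0.013453 + 0.0076646 + 0.0004508 + 0.0079908 + 0.010349 = 0.039908.
P(transactional receipt | evidence) = 0.0004508 / 0.039908 ≈ 0.011.

0.011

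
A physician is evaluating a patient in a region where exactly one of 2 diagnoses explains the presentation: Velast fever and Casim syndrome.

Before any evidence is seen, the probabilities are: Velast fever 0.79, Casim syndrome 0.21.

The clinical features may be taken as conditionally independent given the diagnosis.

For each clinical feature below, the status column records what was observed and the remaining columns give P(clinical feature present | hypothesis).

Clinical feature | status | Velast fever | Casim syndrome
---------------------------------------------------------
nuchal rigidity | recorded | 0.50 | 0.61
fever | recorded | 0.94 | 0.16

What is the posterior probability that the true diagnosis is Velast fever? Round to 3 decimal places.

0.948

Multiply each prior by the joint likelihood of the clinical feature pattern:
  Velast fever: 0.79 × 0.50 × 0.94 = 0.3713
  Casim syndrome: 0.21 × 0.61 × 0.16 = 0.020496
Marginal likelihood of the evidence = 0.3918.
P(Velast fever | evidence) = 0.3713 / 0.3918 ≈ 0.948.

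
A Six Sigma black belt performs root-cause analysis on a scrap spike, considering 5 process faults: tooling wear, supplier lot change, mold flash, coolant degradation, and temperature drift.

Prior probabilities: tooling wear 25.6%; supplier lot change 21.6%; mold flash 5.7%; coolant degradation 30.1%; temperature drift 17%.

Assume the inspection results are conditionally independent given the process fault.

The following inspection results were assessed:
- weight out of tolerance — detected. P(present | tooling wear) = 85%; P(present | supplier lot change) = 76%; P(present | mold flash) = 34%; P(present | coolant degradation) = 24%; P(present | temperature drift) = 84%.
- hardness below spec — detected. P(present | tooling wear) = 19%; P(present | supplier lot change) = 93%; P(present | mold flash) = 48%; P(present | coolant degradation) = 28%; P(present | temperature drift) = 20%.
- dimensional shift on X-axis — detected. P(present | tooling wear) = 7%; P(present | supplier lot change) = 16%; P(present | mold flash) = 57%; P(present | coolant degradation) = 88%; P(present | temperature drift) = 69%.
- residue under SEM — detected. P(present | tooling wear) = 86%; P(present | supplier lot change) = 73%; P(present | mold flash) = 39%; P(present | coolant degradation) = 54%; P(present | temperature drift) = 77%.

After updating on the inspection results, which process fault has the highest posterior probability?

supplier lot change

By Bayes' rule with conditional independence, the unnormalized weight for each hypothesis is prior × ∏ likelihoods:
  tooling wear: 0.256 × 0.85 × 0.19 × 0.07 × 0.86 = 0.0024889
  supplier lot change: 0.216 × 0.76 × 0.93 × 0.16 × 0.73 = 0.017832
  mold flash: 0.057 × 0.34 × 0.48 × 0.57 × 0.39 = 0.0020679
  coolant degradation: 0.301 × 0.24 × 0.28 × 0.88 × 0.54 = 0.009612
  temperature drift: 0.170 × 0.84 × 0.20 × 0.69 × 0.77 = 0.015174
Marginal likelihood of the evidence = 0.047174.
P(tooling wear | evidence) ≈ 0.0024889 / 0.047174 ≈ 0.053
P(supplier lot change | evidence) ≈ 0.017832 / 0.047174 ≈ 0.378
P(mold flash | evidence) ≈ 0.0020679 / 0.047174 ≈ 0.044
P(coolant degradation | evidence) ≈ 0.009612 / 0.047174 ≈ 0.204
P(temperature drift | evidence) ≈ 0.015174 / 0.047174 ≈ 0.322
The largest is 0.378, so supplier lot change is most probable.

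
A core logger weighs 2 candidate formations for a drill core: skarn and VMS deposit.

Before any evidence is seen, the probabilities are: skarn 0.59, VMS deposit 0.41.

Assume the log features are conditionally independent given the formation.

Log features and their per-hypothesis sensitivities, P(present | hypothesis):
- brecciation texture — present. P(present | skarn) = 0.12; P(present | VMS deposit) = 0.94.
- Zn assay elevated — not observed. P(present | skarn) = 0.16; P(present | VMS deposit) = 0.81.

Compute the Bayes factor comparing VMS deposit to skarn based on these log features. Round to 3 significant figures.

Take the product of per-log feature likelihoods under each hypothesis (using 1 − P(present | H) for each absent log feature), then divide.
  VMS deposit: 0.94 × (1 − 0.81) = 0.1786
  skarn: 0.12 × (1 − 0.16) = 0.1008
Bayes factor = 0.1786 / 0.1008 ≈ 1.77

1.77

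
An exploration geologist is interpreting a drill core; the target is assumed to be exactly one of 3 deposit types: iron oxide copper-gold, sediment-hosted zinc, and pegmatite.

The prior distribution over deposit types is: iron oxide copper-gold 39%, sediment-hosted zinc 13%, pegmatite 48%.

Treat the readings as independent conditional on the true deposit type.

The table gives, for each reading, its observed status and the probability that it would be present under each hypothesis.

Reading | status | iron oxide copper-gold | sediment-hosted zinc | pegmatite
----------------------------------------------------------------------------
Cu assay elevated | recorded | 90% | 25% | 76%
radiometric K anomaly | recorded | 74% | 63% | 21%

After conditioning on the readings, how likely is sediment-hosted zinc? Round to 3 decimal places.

Multiply each prior by the joint likelihood of the reading pattern:
  iron oxide copper-gold: 0.39 × 0.90 × 0.74 = 0.25974
  sediment-hosted zinc: 0.13 × 0.25 × 0.63 = 0.020475
  pegmatite: 0.48 × 0.76 × 0.21 = 0.076608
Marginal likelihood of the evidence = 0.35682.
P(sediment-hosted zinc | evidence) = 0.020475 / 0.35682 ≈ 0.057.

0.057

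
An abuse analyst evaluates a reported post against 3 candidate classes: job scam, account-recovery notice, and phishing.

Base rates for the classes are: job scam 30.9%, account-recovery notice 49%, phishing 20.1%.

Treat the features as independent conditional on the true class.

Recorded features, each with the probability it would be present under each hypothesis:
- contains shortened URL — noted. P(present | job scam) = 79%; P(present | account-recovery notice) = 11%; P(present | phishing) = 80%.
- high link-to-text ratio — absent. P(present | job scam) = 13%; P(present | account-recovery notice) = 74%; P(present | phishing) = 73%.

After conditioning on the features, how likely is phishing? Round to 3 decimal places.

By Bayes' rule with conditional independence, the unnormalized weight for each hypothesis is prior × ∏ likelihoods (using 1 − P(present | H) for each absent feature):
  job scam: 0.309 × 0.79 × (1 − 0.13) = 0.21238
  account-recovery notice: 0.490 × 0.11 × (1 − 0.74) = 0.014014
  phishing: 0.201 × 0.80 × (1 − 0.73) = 0.043416
The unnormalized weights sum to 0.26981.
P(phishing | evidence) = 0.043416 / 0.26981 ≈ 0.161.

0.161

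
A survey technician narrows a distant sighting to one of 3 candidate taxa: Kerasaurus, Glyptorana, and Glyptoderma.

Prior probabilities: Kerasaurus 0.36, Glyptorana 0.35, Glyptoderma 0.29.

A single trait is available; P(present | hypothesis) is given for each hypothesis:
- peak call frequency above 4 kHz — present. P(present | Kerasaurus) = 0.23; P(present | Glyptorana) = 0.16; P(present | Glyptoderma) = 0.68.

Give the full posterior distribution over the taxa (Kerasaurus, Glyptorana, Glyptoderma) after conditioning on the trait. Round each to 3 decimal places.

0.246, 0.167, 0.587

By Bayes' rule, the unnormalized weight for each hypothesis is prior × likelihood:
  Kerasaurus: 0.36 × 0.23 = 0.0828
  Glyptorana: 0.35 × 0.16 = 0.056
  Glyptoderma: 0.29 × 0.68 = 0.1972
The unnormalized weights sum to 0.336.
P(Kerasaurus | evidence) = 0.0828 / 0.336 ≈ 0.246
P(Glyptorana | evidence) = 0.056 / 0.336 ≈ 0.167
P(Glyptoderma | evidence) = 0.1972 / 0.336 ≈ 0.587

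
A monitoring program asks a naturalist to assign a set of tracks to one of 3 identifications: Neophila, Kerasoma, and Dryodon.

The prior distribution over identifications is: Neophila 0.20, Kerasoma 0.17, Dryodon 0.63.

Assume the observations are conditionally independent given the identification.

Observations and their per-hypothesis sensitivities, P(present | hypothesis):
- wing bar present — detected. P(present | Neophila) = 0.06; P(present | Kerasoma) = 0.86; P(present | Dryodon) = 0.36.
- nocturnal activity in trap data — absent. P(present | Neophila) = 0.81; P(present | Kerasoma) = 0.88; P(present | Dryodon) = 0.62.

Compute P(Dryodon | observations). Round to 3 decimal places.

0.813

Multiply each prior by the joint likelihood of the evidence pattern (using 1 − P(present | H) for each absent observation):
  Neophila: 0.20 × 0.06 × (1 − 0.81) = 0.00228
  Kerasoma: 0.17 × 0.86 × (1 − 0.88) = 0.017544
  Dryodon: 0.63 × 0.36 × (1 − 0.62) = 0.086184
The unnormalized weights sum to 0.10601.
P(Dryodon | evidence) = 0.086184 / 0.10601 ≈ 0.813.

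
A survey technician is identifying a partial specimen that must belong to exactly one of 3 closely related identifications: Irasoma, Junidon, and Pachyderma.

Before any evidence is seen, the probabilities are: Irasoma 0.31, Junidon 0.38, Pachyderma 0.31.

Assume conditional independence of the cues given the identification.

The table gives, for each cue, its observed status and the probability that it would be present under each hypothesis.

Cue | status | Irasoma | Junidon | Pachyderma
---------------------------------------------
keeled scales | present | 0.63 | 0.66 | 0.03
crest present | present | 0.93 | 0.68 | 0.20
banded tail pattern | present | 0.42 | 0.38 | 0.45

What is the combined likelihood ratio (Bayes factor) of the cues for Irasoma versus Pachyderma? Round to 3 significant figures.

Take the product of per-cue likelihoods under each hypothesis, then divide.
  Irasoma: 0.63 × 0.93 × 0.42 = 0.24608
  Pachyderma: 0.03 × 0.20 × 0.45 = 0.0027
Bayes factor = 0.24608 / 0.0027 ≈ 91.1

91.1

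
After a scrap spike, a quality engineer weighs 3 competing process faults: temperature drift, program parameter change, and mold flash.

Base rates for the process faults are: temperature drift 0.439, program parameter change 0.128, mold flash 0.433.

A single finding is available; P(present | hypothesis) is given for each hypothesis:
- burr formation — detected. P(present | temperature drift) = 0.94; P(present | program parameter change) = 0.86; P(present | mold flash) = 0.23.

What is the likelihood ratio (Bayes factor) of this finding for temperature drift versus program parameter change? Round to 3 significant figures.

1.09

The Bayes factor is the ratio of the two likelihoods.
  temperature drift: 0.94
  program parameter change: 0.86
Bayes factor = 0.94 / 0.86 ≈ 1.09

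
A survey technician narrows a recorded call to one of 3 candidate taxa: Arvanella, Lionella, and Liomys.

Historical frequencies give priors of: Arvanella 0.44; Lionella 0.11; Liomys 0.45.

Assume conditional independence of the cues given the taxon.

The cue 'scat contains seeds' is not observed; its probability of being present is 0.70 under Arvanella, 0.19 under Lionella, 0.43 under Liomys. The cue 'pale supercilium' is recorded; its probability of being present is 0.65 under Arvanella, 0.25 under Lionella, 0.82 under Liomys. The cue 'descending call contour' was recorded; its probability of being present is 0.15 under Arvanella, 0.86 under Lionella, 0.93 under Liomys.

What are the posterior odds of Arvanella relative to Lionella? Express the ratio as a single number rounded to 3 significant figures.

0.672

Posterior odds equal prior odds times the likelihood ratio; only the two competing hypotheses matter (using 1 − P(present | H) for each absent cue).
  Arvanella: 0.44 × (1 − 0.70) × 0.65 × 0.15 = 0.01287
  Lionella: 0.11 × (1 − 0.19) × 0.25 × 0.86 = 0.019157
Odds(Arvanella : Lionella) = 0.01287 / 0.019157 ≈ 0.672.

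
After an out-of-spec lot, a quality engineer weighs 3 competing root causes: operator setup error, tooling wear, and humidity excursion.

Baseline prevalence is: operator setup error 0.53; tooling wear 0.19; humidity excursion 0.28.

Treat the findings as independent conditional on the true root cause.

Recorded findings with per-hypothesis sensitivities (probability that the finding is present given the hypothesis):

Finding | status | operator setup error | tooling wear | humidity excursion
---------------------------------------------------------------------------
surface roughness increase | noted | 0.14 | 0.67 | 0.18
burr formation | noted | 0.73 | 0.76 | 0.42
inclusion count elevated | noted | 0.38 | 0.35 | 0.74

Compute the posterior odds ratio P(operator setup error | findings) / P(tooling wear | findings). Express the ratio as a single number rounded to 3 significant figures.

Posterior odds equal prior odds times the likelihood ratio; only the two competing hypotheses matter.
  operator setup error: 0.53 × 0.14 × 0.73 × 0.38 = 0.020583
  tooling wear: 0.19 × 0.67 × 0.76 × 0.35 = 0.033862
Posterior odds = 0.020583 / 0.033862 ≈ 0.608.

0.608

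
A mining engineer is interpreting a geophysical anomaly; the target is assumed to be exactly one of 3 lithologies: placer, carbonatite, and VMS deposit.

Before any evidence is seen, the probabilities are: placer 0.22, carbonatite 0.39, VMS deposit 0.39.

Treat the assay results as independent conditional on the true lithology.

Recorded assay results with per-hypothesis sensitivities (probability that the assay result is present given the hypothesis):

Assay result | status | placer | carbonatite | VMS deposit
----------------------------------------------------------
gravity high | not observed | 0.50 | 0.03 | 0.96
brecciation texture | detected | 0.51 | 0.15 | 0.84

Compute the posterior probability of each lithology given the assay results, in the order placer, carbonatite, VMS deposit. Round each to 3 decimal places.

0.445, 0.451, 0.104

By Bayes' rule with conditional independence, the unnormalized weight for each hypothesis is prior × ∏ likelihoods (using 1 − P(present | H) for each absent assay result):
  placer: 0.22 × (1 − 0.50) × 0.51 = 0.0561
  carbonatite: 0.39 × (1 − 0.03) × 0.15 = 0.056745
  VMS deposit: 0.39 × (1 − 0.96) × 0.84 = 0.013104
Normalizing constant Z = 0.0561 + 0.056745 + 0.013104 = 0.12595.
P(placer | evidence) = 0.0561 / 0.12595 ≈ 0.445
P(carbonatite | evidence) = 0.056745 / 0.12595 ≈ 0.451
P(VMS deposit | evidence) = 0.013104 / 0.12595 ≈ 0.104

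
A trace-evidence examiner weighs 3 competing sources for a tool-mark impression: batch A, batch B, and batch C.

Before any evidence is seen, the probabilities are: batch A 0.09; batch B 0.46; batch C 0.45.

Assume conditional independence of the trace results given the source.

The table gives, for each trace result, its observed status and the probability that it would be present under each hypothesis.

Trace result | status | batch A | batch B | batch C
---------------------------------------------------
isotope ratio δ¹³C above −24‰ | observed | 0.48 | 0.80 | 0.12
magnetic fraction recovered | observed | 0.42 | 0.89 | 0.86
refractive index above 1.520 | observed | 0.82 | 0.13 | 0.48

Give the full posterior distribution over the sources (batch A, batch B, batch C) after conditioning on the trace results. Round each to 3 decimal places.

Multiply each prior by the joint likelihood of the trace result pattern:
  batch A: 0.09 × 0.48 × 0.42 × 0.82 = 0.014878
  batch B: 0.46 × 0.80 × 0.89 × 0.13 = 0.042578
  batch C: 0.45 × 0.12 × 0.86 × 0.48 = 0.022291
Marginal likelihood of the evidence = 0.079747.
P(batch A | evidence) = 0.014878 / 0.079747 ≈ 0.187
P(batch B | evidence) = 0.042578 / 0.079747 ≈ 0.534
P(batch C | evidence) = 0.022291 / 0.079747 ≈ 0.280

0.187, 0.534, 0.280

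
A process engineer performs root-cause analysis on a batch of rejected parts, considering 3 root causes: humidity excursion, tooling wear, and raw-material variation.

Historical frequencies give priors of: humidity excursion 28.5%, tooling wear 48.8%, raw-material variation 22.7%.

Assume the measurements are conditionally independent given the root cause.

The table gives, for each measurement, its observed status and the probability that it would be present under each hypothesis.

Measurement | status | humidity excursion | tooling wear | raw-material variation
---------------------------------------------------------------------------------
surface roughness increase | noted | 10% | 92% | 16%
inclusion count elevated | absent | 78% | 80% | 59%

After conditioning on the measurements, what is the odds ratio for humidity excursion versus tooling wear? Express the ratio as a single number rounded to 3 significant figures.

0.0698

Posterior odds equal prior odds times the likelihood ratio; only the two competing hypotheses matter (using 1 − P(present | H) for each absent measurement).
  humidity excursion: 0.285 × 0.10 × (1 − 0.78) = 0.00627
  tooling wear: 0.488 × 0.92 × (1 − 0.80) = 0.089792
Odds(humidity excursion : tooling wear) = 0.00627 / 0.089792 ≈ 0.0698.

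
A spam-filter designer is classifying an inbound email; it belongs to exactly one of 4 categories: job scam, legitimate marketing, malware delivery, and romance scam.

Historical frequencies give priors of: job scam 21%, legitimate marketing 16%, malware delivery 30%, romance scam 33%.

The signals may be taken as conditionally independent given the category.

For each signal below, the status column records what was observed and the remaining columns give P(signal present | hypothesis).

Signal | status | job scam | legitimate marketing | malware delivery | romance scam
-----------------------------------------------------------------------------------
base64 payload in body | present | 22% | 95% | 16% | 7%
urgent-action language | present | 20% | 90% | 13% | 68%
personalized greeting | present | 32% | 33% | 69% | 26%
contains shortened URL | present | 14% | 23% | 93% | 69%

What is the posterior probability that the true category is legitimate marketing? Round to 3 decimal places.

By Bayes' rule with conditional independence, the unnormalized weight for each hypothesis is prior × ∏ likelihoods:
  job scam: 0.21 × 0.22 × 0.20 × 0.32 × 0.14 = 0.00041395
  legitimate marketing: 0.16 × 0.95 × 0.90 × 0.33 × 0.23 = 0.010383
  malware delivery: 0.30 × 0.16 × 0.13 × 0.69 × 0.93 = 0.0040042
  romance scam: 0.33 × 0.07 × 0.68 × 0.26 × 0.69 = 0.002818
Marginal likelihood of the evidence = 0.017619.
P(legitimate marketing | evidence) = 0.010383 / 0.017619 ≈ 0.589.

0.589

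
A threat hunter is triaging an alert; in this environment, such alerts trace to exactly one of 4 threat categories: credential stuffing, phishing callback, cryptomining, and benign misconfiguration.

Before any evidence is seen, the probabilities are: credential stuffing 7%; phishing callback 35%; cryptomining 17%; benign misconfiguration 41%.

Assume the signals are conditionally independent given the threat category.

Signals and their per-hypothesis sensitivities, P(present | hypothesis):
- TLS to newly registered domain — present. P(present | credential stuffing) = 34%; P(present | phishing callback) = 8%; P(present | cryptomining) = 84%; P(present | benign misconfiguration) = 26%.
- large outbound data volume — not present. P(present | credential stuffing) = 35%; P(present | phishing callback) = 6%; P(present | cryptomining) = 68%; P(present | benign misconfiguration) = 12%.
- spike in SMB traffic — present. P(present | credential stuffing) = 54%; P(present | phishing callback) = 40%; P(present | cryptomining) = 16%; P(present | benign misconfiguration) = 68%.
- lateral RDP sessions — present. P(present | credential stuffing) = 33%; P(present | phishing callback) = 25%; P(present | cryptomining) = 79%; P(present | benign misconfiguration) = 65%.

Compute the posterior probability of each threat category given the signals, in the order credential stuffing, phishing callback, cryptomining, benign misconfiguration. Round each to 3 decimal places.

For each hypothesis, the unnormalized posterior weight is prior × product of the signal likelihoods (using 1 − P(present | H) for each absent signal):
  credential stuffing: 0.07 × 0.34 × (1 − 0.35) × 0.54 × 0.33 = 0.0027568
  phishing callback: 0.35 × 0.08 × (1 − 0.06) × 0.40 × 0.25 = 0.002632
  cryptomining: 0.17 × 0.84 × (1 − 0.68) × 0.16 × 0.79 = 0.005776
  benign misconfiguration: 0.41 × 0.26 × (1 − 0.12) × 0.68 × 0.65 = 0.041463
The unnormalized weights sum to 0.052628.
P(credential stuffing | evidence) = 0.0027568 / 0.052628 ≈ 0.052
P(phishing callback | evidence) = 0.002632 / 0.052628 ≈ 0.050
P(cryptomining | evidence) = 0.005776 / 0.052628 ≈ 0.110
P(benign misconfiguration | evidence) = 0.041463 / 0.052628 ≈ 0.788

0.052, 0.050, 0.110, 0.788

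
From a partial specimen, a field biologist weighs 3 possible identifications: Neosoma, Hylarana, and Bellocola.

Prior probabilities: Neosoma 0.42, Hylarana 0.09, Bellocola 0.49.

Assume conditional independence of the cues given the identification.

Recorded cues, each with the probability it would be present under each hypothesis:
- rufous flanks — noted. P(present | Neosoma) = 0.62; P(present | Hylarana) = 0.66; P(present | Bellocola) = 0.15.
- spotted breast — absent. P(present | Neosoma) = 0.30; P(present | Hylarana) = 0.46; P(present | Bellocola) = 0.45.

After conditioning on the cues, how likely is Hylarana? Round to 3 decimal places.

0.126

By Bayes' rule with conditional independence, the unnormalized weight for each hypothesis is prior × ∏ likelihoods (using 1 − P(present | H) for each absent cue):
  Neosoma: 0.42 × 0.62 × (1 − 0.30) = 0.18228
  Hylarana: 0.09 × 0.66 × (1 − 0.46) = 0.032076
  Bellocola: 0.49 × 0.15 × (1 − 0.45) = 0.040425
Marginal likelihood of the evidence = 0.25478.
P(Hylarana | evidence) = 0.032076 / 0.25478 ≈ 0.126.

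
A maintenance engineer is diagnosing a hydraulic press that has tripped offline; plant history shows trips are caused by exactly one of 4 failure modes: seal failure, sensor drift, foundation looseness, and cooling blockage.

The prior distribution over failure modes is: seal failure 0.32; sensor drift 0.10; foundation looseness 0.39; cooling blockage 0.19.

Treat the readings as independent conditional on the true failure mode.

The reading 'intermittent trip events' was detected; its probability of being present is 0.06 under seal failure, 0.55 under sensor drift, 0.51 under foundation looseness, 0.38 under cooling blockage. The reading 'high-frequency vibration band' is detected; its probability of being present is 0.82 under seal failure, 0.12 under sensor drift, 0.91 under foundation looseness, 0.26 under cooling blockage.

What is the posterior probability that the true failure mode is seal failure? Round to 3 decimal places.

For each hypothesis, the unnormalized posterior weight is prior × product of the reading likelihoods:
  seal failure: 0.32 × 0.06 × 0.82 = 0.015744
  sensor drift: 0.10 × 0.55 × 0.12 = 0.0066
  foundation looseness: 0.39 × 0.51 × 0.91 = 0.181
  cooling blockage: 0.19 × 0.38 × 0.26 = 0.018772
Normalizing constant Z = 0.015744 + 0.0066 + 0.181 + 0.018772 = 0.22212.
P(seal failure | evidence) = 0.015744 / 0.22212 ≈ 0.071.

0.071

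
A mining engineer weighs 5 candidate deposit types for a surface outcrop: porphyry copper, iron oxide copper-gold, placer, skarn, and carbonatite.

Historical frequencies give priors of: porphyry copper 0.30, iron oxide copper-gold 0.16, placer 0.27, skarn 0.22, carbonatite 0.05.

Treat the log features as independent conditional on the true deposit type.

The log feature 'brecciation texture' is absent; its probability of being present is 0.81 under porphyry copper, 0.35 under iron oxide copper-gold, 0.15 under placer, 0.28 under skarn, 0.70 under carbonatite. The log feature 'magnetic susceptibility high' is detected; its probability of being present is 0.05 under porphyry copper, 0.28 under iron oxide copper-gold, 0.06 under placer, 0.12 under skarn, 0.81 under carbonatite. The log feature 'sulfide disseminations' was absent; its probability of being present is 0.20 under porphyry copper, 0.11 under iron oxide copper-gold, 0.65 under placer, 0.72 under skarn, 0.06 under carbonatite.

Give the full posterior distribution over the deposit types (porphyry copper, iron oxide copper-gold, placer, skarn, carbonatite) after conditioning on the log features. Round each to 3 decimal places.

For each hypothesis, the unnormalized posterior weight is prior × product of the log feature likelihoods (using 1 − P(present | H) for each absent log feature):
  porphyry copper: 0.30 × (1 − 0.81) × 0.05 × (1 − 0.20) = 0.00228
  iron oxide copper-gold: 0.16 × (1 − 0.35) × 0.28 × (1 − 0.11) = 0.025917
  placer: 0.27 × (1 − 0.15) × 0.06 × (1 − 0.65) = 0.0048195
  skarn: 0.22 × (1 − 0.28) × 0.12 × (1 − 0.72) = 0.0053222
  carbonatite: 0.05 × (1 − 0.70) × 0.81 × (1 − 0.06) = 0.011421
The unnormalized weights sum to 0.04976.
P(porphyry copper | evidence) = 0.00228 / 0.04976 ≈ 0.046
P(iron oxide copper-gold | evidence) = 0.025917 / 0.04976 ≈ 0.521
P(placer | evidence) = 0.0048195 / 0.04976 ≈ 0.097
P(skarn | evidence) = 0.0053222 / 0.04976 ≈ 0.107
P(carbonatite | evidence) = 0.011421 / 0.04976 ≈ 0.230

0.046, 0.521, 0.097, 0.107, 0.230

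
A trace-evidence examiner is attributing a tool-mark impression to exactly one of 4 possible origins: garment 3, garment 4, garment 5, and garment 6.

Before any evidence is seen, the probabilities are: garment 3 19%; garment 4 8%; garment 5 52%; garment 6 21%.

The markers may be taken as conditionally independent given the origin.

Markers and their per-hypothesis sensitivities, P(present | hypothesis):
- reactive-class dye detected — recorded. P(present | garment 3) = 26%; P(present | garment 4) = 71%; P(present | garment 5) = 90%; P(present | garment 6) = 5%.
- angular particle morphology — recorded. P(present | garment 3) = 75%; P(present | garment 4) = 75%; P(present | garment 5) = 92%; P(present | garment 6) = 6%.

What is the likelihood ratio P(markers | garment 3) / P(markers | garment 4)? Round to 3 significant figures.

Joint likelihood of the marker pattern under each hypothesis:
  garment 3: 0.26 × 0.75 = 0.195
  garment 4: 0.71 × 0.75 = 0.5325
Bayes factor = 0.195 / 0.5325 ≈ 0.366

0.366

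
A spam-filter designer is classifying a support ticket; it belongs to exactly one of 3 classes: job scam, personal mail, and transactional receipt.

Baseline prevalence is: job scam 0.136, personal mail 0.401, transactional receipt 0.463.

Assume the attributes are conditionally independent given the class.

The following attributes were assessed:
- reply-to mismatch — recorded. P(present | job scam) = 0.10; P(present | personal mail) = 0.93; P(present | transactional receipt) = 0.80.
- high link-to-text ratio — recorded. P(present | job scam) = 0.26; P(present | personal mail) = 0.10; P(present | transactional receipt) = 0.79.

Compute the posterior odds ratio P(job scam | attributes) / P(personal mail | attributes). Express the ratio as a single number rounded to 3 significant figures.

0.0948

Unnormalized posterior weight (prior times the attribute likelihoods) for each of the two hypotheses:
  job scam: 0.136 × 0.10 × 0.26 = 0.003536
  personal mail: 0.401 × 0.93 × 0.10 = 0.037293
Posterior odds = 0.003536 / 0.037293 ≈ 0.0948.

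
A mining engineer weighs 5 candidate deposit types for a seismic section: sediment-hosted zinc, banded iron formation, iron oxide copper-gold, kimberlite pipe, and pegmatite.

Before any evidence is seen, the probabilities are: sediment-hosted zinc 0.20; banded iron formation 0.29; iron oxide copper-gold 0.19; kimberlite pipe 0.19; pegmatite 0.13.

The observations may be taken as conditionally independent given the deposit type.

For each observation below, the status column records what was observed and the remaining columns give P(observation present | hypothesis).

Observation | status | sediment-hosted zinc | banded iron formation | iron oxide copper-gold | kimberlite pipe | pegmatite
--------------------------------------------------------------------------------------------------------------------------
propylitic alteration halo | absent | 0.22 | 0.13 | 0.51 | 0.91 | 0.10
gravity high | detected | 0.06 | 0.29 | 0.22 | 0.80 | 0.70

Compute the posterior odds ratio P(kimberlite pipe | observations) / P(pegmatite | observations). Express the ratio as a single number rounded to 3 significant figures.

Unnormalized posterior weight (prior times the observation likelihoods) for each of the two hypotheses (using 1 − P(present | H) for each absent observation):
  kimberlite pipe: 0.19 × (1 − 0.91) × 0.80 = 0.01368
  pegmatite: 0.13 × (1 − 0.10) × 0.70 = 0.0819
Posterior odds = 0.01368 / 0.0819 ≈ 0.167.

0.167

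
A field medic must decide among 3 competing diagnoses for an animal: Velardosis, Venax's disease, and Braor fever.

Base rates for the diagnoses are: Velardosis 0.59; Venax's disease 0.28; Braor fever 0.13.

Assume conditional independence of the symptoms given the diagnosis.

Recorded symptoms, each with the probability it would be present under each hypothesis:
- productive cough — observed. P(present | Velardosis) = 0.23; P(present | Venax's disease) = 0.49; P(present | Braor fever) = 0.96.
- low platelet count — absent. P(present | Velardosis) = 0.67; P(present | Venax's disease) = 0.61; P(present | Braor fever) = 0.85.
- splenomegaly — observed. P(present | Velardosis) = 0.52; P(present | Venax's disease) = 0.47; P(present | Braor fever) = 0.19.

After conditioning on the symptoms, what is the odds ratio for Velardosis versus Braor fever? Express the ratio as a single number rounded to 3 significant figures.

Posterior odds equal prior odds times the likelihood ratio; only the two competing hypotheses matter (using 1 − P(present | H) for each absent symptom).
  Velardosis: 0.59 × 0.23 × (1 − 0.67) × 0.52 = 0.023286
  Braor fever: 0.13 × 0.96 × (1 − 0.85) × 0.19 = 0.0035568
Odds(Velardosis : Braor fever) = 0.023286 / 0.0035568 ≈ 6.55.

6.55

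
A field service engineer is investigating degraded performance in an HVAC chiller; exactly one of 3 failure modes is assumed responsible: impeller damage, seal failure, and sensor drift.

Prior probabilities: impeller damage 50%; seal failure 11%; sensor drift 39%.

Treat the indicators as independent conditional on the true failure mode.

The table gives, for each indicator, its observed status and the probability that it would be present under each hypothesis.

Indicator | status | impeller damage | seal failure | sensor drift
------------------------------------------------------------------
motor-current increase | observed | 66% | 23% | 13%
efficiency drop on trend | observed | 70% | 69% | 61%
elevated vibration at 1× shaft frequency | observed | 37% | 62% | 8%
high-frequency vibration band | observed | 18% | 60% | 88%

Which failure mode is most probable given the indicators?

impeller damage

Multiply each prior by the joint likelihood of the indicator pattern:
  impeller damage: 0.50 × 0.66 × 0.70 × 0.37 × 0.18 = 0.015385
  seal failure: 0.11 × 0.23 × 0.69 × 0.62 × 0.60 = 0.006494
  sensor drift: 0.39 × 0.13 × 0.61 × 0.08 × 0.88 = 0.0021773
Marginal likelihood of the evidence = 0.024056.
P(impeller damage | evidence) ≈ 0.015385 / 0.024056 ≈ 0.640
P(seal failure | evidence) ≈ 0.006494 / 0.024056 ≈ 0.270
P(sensor drift | evidence) ≈ 0.0021773 / 0.024056 ≈ 0.091
The largest is 0.640, so impeller damage is most probable.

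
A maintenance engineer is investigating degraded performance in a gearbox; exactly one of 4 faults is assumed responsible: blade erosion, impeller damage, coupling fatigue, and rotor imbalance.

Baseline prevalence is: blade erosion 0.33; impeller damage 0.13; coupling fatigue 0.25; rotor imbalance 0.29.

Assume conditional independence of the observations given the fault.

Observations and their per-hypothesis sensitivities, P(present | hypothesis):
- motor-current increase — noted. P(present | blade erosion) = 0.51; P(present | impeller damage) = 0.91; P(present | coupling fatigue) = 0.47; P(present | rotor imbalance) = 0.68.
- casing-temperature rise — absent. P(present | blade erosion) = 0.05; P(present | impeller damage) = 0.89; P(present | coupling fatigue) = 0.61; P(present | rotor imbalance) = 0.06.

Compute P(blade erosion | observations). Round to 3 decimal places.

0.396

By Bayes' rule with conditional independence, the unnormalized weight for each hypothesis is prior × ∏ likelihoods (using 1 − P(present | H) for each absent observation):
  blade erosion: 0.33 × 0.51 × (1 − 0.05) = 0.15988
  impeller damage: 0.13 × 0.91 × (1 − 0.89) = 0.013013
  coupling fatigue: 0.25 × 0.47 × (1 − 0.61) = 0.045825
  rotor imbalance: 0.29 × 0.68 × (1 − 0.06) = 0.18537
Normalizing constant Z = 0.15988 + 0.013013 + 0.045825 + 0.18537 = 0.40409.
P(blade erosion | evidence) = 0.15988 / 0.40409 ≈ 0.396.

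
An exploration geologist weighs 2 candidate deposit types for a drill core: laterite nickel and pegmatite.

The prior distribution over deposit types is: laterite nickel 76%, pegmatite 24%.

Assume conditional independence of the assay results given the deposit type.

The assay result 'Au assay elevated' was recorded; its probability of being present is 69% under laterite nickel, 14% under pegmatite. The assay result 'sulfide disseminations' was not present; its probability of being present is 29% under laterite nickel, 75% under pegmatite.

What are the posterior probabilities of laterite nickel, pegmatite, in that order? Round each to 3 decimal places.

By Bayes' rule with conditional independence, the unnormalized weight for each hypothesis is prior × ∏ likelihoods (using 1 − P(present | H) for each absent assay result):
  laterite nickel: 0.76 × 0.69 × (1 − 0.29) = 0.37232
  pegmatite: 0.24 × 0.14 × (1 − 0.75) = 0.0084
The unnormalized weights sum to 0.38072.
P(laterite nickel | evidence) = 0.37232 / 0.38072 ≈ 0.978
P(pegmatite | evidence) = 0.0084 / 0.38072 ≈ 0.022

0.978, 0.022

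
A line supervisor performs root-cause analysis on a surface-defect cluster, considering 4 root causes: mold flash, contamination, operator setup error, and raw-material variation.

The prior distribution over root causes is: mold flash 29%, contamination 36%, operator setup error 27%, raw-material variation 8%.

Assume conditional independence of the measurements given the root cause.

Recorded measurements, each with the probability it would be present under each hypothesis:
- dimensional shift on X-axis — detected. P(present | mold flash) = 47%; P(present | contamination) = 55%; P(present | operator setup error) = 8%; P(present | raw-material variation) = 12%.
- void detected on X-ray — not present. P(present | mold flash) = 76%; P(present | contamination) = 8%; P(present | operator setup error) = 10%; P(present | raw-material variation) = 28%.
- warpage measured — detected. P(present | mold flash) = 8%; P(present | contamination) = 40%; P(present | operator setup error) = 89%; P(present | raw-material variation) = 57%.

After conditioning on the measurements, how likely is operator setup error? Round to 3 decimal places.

0.179

For each hypothesis, the unnormalized posterior weight is prior × product of the measurement likelihoods (using 1 − P(present | H) for each absent measurement):
  mold flash: 0.29 × 0.47 × (1 − 0.76) × 0.08 = 0.002617
  contamination: 0.36 × 0.55 × (1 − 0.08) × 0.40 = 0.072864
  operator setup error: 0.27 × 0.08 × (1 − 0.10) × 0.89 = 0.017302
  raw-material variation: 0.08 × 0.12 × (1 − 0.28) × 0.57 = 0.0039398
Normalizing constant Z = 0.002617 + 0.072864 + 0.017302 + 0.0039398 = 0.096722.
P(operator setup error | evidence) = 0.017302 / 0.096722 ≈ 0.179.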